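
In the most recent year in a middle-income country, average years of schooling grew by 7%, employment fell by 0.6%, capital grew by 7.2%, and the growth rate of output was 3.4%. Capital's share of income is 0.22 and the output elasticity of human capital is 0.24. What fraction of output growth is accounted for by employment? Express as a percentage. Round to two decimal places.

Labor's share = 1 − 0.22 − 0.24 = 0.54.
Employment contributed 0.54 × (-0.6) = -0.324 pp.
Share of growth = -0.324 / 3.4 × 100 = -9.5294%.

Employment accounted for -9.53% of growth.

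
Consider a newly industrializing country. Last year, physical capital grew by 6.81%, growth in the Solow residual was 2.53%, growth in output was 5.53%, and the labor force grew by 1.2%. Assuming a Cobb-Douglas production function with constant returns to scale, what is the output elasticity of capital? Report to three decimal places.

gY = gA + α·gK + (1−α)·gL, so gY − gA − gL = α(gK − gL).
5.53 − 2.53 − 1.2 = α × (6.81 − 1.2).
1.8 = 5.61 α, so α = 0.32086.

α = 0.321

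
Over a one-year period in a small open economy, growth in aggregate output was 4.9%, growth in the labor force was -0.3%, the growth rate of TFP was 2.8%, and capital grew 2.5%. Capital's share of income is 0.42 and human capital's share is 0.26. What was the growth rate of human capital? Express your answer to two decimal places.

Labor's share = 1 − 0.42 − 0.26 = 0.32.
gY = gA + 0.42×2.5 + 0.32×(-0.3) + 0.26×g.
0.26×g = 4.9 − 2.8 − 0.954 = 1.146.
g = 1.146 / 0.26 = 4.4077%.

Human capital growth was 4.41%.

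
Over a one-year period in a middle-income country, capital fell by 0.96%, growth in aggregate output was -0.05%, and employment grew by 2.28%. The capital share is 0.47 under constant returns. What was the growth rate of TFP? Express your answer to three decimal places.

Labor's share = 1 − 0.47 = 0.53.
Capital: 0.47 × (-0.96) = -0.4512 pp.
Employment: 0.53 × 2.28 = 1.2084 pp.
TFP growth = -0.05 − 0.7572 = -0.8072%.

-0.807%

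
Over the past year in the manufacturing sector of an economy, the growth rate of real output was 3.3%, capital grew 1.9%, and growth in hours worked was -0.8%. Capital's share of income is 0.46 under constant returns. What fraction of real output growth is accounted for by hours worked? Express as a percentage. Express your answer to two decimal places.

-13.09%

Labor's share = 1 − 0.46 = 0.54.
Hours worked contributed 0.54 × (-0.8) = -0.432 pp.
Share of growth = -0.432 / 3.3 × 100 = -13.0909%.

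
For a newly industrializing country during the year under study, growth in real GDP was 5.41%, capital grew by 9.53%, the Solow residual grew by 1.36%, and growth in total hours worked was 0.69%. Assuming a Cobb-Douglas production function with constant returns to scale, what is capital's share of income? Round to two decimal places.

α = 0.38

gY = gA + α·gK + (1−α)·gL, so gY − gA − gL = α(gK − gL).
5.41 − 1.36 − 0.69 = α × (9.53 − 0.69).
3.36 = 8.84 α, so α = 0.3801.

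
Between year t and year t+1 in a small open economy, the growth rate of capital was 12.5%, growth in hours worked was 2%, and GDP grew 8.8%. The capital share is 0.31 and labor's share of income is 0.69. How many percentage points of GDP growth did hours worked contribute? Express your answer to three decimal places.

1.380 percentage points

Labor's share = 1 − 0.31 = 0.69.
Contribution = share × growth = 0.69 × 2 = 1.38 pp.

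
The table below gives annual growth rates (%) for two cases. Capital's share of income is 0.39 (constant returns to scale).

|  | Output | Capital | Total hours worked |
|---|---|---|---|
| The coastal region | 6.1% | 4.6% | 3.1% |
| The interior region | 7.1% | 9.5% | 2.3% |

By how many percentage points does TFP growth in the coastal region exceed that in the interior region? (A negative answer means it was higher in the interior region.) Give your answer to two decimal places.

0.42 percentage points

Labor's share = 1 − 0.39 = 0.61.
The coastal region: TFP = 6.1 − 1.794 − 1.891 = 2.415%.
The interior region: TFP = 7.1 − 3.705 − 1.403 = 1.992%.
Difference = 2.415 − (1.992) = 0.423 pp.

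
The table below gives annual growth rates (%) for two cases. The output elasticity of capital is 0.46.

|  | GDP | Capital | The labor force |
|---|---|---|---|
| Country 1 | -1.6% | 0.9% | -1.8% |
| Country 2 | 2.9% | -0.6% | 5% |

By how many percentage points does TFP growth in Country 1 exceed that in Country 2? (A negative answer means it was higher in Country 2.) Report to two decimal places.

-1.52 percentage points

Labor's share = 1 − 0.46 = 0.54.
Country 1: TFP = -1.6 − 0.414 + 0.972 = -1.042%.
Country 2: TFP = 2.9 + 0.276 − 2.7 = 0.476%.
Difference = -1.042 − (0.476) = -1.518 pp.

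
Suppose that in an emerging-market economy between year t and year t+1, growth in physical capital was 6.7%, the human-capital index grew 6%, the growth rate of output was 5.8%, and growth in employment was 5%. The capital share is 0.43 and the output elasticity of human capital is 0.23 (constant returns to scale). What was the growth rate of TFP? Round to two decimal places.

-0.16%

Labor's share = 1 − 0.43 − 0.23 = 0.34.
Physical capital: 0.43 × 6.7 = 2.881 pp.
The human-capital index: 0.23 × 6 = 1.38 pp.
Employment: 0.34 × 5 = 1.7 pp.
TFP growth = 5.8 − 5.961 = -0.161%.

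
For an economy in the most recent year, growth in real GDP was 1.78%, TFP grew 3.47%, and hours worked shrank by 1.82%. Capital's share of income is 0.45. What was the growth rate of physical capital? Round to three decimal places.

-1.531%

Labor's share = 1 − 0.45 = 0.55.
gY = gA + 0.55×(-1.82) + 0.45×g.
0.45×g = 1.78 − 3.47 + 1.001 = -0.689.
g = -0.689 / 0.45 = -1.53111%.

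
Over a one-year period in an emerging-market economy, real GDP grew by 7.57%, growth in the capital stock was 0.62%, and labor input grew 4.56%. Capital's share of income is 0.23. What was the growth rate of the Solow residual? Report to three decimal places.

3.916%

Labor's share = 1 − 0.23 = 0.77.
The capital stock: 0.23 × 0.62 = 0.1426 pp.
Labor input: 0.77 × 4.56 = 3.5112 pp.
TFP growth = 7.57 − 3.6538 = 3.9162%.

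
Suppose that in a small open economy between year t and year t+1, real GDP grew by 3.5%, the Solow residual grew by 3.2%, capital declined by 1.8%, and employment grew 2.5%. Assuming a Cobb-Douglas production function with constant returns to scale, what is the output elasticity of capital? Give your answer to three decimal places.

gY = gA + α·gK + (1−α)·gL, so gY − gA − gL = α(gK − gL).
3.5 − 3.2 − 2.5 = α × (-1.8 − 2.5).
-2.2 = -4.3 α, so α = 0.51163.

0.512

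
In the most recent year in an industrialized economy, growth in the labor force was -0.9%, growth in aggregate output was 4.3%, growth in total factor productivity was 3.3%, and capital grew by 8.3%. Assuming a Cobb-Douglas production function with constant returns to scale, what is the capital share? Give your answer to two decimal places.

The capital share is 0.21.

gY = gA + α·gK + (1−α)·gL, so gY − gA − gL = α(gK − gL).
4.3 − 3.3 + 0.9 = α × (8.3 − (-0.9)).
1.9 = 9.2 α, so α = 0.2065.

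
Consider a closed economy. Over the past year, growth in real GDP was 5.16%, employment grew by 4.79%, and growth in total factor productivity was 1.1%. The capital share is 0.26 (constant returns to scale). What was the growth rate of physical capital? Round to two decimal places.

1.98%

Labor's share = 1 − 0.26 = 0.74.
gY = gA + 0.74×4.79 + 0.26×g.
0.26×g = 5.16 − 1.1 − 3.5446 = 0.5154.
g = 0.5154 / 0.26 = 1.9823%.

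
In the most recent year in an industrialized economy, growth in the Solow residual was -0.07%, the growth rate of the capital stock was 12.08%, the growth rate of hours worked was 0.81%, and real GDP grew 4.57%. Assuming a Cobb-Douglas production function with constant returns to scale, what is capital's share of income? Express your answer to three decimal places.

gY = gA + α·gK + (1−α)·gL, so gY − gA − gL = α(gK − gL).
4.57 + 0.07 − 0.81 = α × (12.08 − 0.81).
3.83 = 11.27 α, so α = 0.33984.

0.340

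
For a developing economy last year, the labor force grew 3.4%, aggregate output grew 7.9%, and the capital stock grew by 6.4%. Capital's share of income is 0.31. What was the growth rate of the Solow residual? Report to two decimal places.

Labor's share = 1 − 0.31 = 0.69.
The capital stock: 0.31 × 6.4 = 1.984 pp.
The labor force: 0.69 × 3.4 = 2.346 pp.
TFP growth = 7.9 − 4.33 = 3.57%.

The Solow residual growth was 3.57%.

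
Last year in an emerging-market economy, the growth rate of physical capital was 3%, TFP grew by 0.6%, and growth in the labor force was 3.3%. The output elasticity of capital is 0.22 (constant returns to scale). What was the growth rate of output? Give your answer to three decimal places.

3.834%

Labor's share = 1 − 0.22 = 0.78.
Physical capital: 0.22 × 3 = 0.66 pp.
The labor force: 0.78 × 3.3 = 2.574 pp.
Output growth = 0.6 + 3.234 = 3.834%.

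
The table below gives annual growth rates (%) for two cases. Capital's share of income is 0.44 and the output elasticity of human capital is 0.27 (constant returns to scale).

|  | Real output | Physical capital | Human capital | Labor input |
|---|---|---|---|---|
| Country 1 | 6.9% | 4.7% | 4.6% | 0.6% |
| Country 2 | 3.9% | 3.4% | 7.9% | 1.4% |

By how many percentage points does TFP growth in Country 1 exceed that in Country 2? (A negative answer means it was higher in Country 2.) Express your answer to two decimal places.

3.55 percentage points

Labor's share = 1 − 0.44 − 0.27 = 0.29.
Country 1: TFP = 6.9 − 2.068 − 1.242 − 0.174 = 3.416%.
Country 2: TFP = 3.9 − 1.496 − 2.133 − 0.406 = -0.135%.
Difference = 3.416 − (-0.135) = 3.551 pp.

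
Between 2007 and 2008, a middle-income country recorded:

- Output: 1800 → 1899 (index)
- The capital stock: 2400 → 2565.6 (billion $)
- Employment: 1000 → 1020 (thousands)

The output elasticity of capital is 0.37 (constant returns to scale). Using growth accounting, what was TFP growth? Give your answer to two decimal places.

Output growth = (1899 − 1800) / 1800 = 5.5%.
The capital stock growth = (2565.6 − 2400) / 2400 = 6.9%.
Employment growth = (1020 − 1000) / 1000 = 2%.
Labor's share = 1 − 0.37 = 0.63.
The capital stock: 0.37 × 6.9 = 2.553 pp.
Employment: 0.63 × 2 = 1.26 pp.
TFP growth = 5.5 − 3.813 = 1.687%.

1.69%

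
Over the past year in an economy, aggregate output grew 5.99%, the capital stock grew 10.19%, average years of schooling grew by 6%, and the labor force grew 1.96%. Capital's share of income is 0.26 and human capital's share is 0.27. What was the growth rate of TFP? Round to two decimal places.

Labor's share = 1 − 0.26 − 0.27 = 0.47.
The capital stock: 0.26 × 10.19 = 2.6494 pp.
Average years of schooling: 0.27 × 6 = 1.62 pp.
The labor force: 0.47 × 1.96 = 0.9212 pp.
TFP growth = 5.99 − 5.1906 = 0.7994%.

0.80%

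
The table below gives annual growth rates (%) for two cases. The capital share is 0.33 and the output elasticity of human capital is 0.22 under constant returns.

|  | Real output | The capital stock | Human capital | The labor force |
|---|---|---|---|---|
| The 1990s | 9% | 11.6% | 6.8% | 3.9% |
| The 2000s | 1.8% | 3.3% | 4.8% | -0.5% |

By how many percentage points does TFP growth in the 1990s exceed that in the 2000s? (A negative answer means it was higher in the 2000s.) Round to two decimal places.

2.04 percentage points

Labor's share = 1 − 0.33 − 0.22 = 0.45.
The 1990s: TFP = 9 − 3.828 − 1.496 − 1.755 = 1.921%.
The 2000s: TFP = 1.8 − 1.089 − 1.056 + 0.225 = -0.12%.
Difference = 1.921 − (-0.12) = 2.041 pp.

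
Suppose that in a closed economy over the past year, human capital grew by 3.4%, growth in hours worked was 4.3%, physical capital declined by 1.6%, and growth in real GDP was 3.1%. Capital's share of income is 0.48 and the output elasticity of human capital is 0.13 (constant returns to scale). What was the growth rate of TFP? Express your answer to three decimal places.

Labor's share = 1 − 0.48 − 0.13 = 0.39.
Physical capital: 0.48 × (-1.6) = -0.768 pp.
Human capital: 0.13 × 3.4 = 0.442 pp.
Hours worked: 0.39 × 4.3 = 1.677 pp.
TFP growth = 3.1 − 1.351 = 1.749%.

1.749%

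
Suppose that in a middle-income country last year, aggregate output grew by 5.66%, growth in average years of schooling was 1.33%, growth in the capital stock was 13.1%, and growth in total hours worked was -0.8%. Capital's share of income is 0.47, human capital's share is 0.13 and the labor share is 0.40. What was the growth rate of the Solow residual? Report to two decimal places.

Labor's share = 1 − 0.47 − 0.13 = 0.4.
The capital stock: 0.47 × 13.1 = 6.157 pp.
Average years of schooling: 0.13 × 1.33 = 0.1729 pp.
Total hours worked: 0.4 × (-0.8) = -0.32 pp.
TFP growth = 5.66 − 6.0099 = -0.3499%.

-0.35%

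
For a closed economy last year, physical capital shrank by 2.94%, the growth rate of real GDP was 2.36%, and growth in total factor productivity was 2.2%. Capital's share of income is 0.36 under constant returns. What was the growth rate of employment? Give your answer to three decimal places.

Labor's share = 1 − 0.36 = 0.64.
gY = gA + 0.36×(-2.94) + 0.64×g.
0.64×g = 2.36 − 2.2 + 1.0584 = 1.2184.
g = 1.2184 / 0.64 = 1.90375%.

Employment growth was 1.904%.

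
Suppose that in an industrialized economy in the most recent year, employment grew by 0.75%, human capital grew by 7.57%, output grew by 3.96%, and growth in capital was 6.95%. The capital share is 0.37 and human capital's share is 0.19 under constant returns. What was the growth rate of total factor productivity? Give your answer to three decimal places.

Labor's share = 1 − 0.37 − 0.19 = 0.44.
Capital: 0.37 × 6.95 = 2.5715 pp.
Human capital: 0.19 × 7.57 = 1.4383 pp.
Employment: 0.44 × 0.75 = 0.33 pp.
TFP growth = 3.96 − 4.3398 = -0.3798%.

-0.380%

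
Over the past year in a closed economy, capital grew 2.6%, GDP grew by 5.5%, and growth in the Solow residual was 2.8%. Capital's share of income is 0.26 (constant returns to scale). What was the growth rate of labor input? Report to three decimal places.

Labor input grew 2.735%.

Labor's share = 1 − 0.26 = 0.74.
gY = gA + 0.26×2.6 + 0.74×g.
0.74×g = 5.5 − 2.8 − 0.676 = 2.024.
g = 2.024 / 0.74 = 2.73514%.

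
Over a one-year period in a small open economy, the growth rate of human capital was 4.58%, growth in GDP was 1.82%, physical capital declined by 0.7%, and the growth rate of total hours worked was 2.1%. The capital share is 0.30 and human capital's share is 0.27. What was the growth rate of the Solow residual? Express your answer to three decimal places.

-0.110%

Labor's share = 1 − 0.3 − 0.27 = 0.43.
Physical capital: 0.3 × (-0.7) = -0.21 pp.
Human capital: 0.27 × 4.58 = 1.2366 pp.
Total hours worked: 0.43 × 2.1 = 0.903 pp.
TFP growth = 1.82 − 1.9296 = -0.1096%.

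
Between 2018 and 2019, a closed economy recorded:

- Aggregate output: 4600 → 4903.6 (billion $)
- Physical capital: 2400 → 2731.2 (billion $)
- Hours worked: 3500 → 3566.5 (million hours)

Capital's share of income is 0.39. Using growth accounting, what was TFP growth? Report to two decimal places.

0.06%

Aggregate output growth = (4903.6 − 4600) / 4600 = 6.6%.
Physical capital growth = (2731.2 − 2400) / 2400 = 13.8%.
Hours worked growth = (3566.5 − 3500) / 3500 = 1.9%.
Labor's share = 1 − 0.39 = 0.61.
Physical capital: 0.39 × 13.8 = 5.382 pp.
Hours worked: 0.61 × 1.9 = 1.159 pp.
TFP growth = 6.6 − 6.541 = 0.059%.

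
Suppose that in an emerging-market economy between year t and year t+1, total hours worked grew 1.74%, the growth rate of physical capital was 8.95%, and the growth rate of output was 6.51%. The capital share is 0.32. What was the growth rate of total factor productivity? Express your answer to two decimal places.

Total factor productivity growth was 2.46%.

Labor's share = 1 − 0.32 = 0.68.
Physical capital: 0.32 × 8.95 = 2.864 pp.
Total hours worked: 0.68 × 1.74 = 1.1832 pp.
TFP growth = 6.51 − 4.0472 = 2.4628%.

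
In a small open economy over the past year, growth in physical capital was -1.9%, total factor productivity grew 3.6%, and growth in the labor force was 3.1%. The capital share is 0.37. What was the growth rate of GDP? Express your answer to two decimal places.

Labor's share = 1 − 0.37 = 0.63.
Physical capital: 0.37 × (-1.9) = -0.703 pp.
The labor force: 0.63 × 3.1 = 1.953 pp.
Output growth = 3.6 + 1.25 = 4.85%.

GDP grew 4.85%.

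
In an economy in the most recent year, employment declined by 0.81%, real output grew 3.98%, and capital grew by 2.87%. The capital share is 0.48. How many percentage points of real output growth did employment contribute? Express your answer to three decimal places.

-0.421 pp

Labor's share = 1 − 0.48 = 0.52.
Contribution = share × growth = 0.52 × (-0.81) = -0.4212 pp.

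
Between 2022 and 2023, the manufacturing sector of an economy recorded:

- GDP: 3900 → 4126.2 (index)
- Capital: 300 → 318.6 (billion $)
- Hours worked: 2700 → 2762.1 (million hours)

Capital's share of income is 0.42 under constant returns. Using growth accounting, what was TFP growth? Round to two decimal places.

GDP growth = (4126.2 − 3900) / 3900 = 5.8%.
Capital growth = (318.6 − 300) / 300 = 6.2%.
Hours worked growth = (2762.1 − 2700) / 2700 = 2.3%.
Labor's share = 1 − 0.42 = 0.58.
Capital: 0.42 × 6.2 = 2.604 pp.
Hours worked: 0.58 × 2.3 = 1.334 pp.
TFP growth = 5.8 − 3.938 = 1.862%.

1.86%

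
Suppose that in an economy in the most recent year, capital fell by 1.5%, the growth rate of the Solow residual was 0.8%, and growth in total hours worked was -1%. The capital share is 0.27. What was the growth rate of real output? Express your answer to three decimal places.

Labor's share = 1 − 0.27 = 0.73.
Capital: 0.27 × (-1.5) = -0.405 pp.
Total hours worked: 0.73 × (-1) = -0.73 pp.
Output growth = 0.8 + (-1.135) = -0.335%.

-0.335%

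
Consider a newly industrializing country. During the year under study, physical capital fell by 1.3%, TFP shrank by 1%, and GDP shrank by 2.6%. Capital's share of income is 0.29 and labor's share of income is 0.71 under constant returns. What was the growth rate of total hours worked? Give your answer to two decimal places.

Labor's share = 1 − 0.29 = 0.71.
gY = gA + 0.29×(-1.3) + 0.71×g.
0.71×g = -2.6 + 1 + 0.377 = -1.223.
g = -1.223 / 0.71 = -1.7225%.

-1.72%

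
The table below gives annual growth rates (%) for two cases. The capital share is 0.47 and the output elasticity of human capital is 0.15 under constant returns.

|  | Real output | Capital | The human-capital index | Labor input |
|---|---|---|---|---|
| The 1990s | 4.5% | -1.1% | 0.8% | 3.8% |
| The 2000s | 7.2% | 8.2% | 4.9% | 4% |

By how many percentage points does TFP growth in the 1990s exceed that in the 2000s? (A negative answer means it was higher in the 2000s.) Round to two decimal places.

2.36 percentage points

Labor's share = 1 − 0.47 − 0.15 = 0.38.
The 1990s: TFP = 4.5 + 0.517 − 0.12 − 1.444 = 3.453%.
The 2000s: TFP = 7.2 − 3.854 − 0.735 − 1.52 = 1.091%.
Difference = 3.453 − (1.091) = 2.362 pp.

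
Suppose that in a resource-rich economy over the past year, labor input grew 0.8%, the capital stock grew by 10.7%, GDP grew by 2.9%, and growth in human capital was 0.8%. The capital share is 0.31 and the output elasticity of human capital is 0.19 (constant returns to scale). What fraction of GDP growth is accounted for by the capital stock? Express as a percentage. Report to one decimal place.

The capital stock contributed 0.31 × 10.7 = 3.317 pp.
Share of growth = 3.317 / 2.9 × 100 = 114.379%.

The capital stock accounted for 114.4% of growth.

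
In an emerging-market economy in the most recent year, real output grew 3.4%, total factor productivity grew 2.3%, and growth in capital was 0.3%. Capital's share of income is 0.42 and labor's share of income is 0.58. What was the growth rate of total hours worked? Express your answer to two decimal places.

Labor's share = 1 − 0.42 = 0.58.
gY = gA + 0.42×0.3 + 0.58×g.
0.58×g = 3.4 − 2.3 − 0.126 = 0.974.
g = 0.974 / 0.58 = 1.6793%.

Total hours worked grew 1.68%.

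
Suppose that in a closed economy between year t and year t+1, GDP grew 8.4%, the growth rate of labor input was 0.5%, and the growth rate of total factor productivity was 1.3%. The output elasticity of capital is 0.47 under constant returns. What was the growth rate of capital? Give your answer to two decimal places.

Labor's share = 1 − 0.47 = 0.53.
gY = gA + 0.53×0.5 + 0.47×g.
0.47×g = 8.4 − 1.3 − 0.265 = 6.835.
g = 6.835 / 0.47 = 14.5426%.

14.54%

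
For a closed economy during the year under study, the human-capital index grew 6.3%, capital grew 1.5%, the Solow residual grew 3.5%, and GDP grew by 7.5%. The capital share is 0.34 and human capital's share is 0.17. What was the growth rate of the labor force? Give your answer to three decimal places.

Labor's share = 1 − 0.34 − 0.17 = 0.49.
gY = gA + 0.34×1.5 + 0.17×6.3 + 0.49×g.
0.49×g = 7.5 − 3.5 − 1.581 = 2.419.
g = 2.419 / 0.49 = 4.93673%.

4.937%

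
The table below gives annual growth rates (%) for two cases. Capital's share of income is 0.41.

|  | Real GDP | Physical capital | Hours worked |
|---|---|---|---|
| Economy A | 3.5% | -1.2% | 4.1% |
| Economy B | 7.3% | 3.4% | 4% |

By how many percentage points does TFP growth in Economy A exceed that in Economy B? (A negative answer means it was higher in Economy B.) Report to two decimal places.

-1.97 percentage points

Labor's share = 1 − 0.41 = 0.59.
Economy A: TFP = 3.5 + 0.492 − 2.419 = 1.573%.
Economy B: TFP = 7.3 − 1.394 − 2.36 = 3.546%.
Difference = 1.573 − (3.546) = -1.973 pp.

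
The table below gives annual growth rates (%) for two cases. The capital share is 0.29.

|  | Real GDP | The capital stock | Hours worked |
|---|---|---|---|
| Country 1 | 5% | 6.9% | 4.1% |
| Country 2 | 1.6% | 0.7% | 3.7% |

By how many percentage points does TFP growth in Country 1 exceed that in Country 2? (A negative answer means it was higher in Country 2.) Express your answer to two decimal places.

1.32 percentage points

Labor's share = 1 − 0.29 = 0.71.
Country 1: TFP = 5 − 2.001 − 2.911 = 0.088%.
Country 2: TFP = 1.6 − 0.203 − 2.627 = -1.23%.
Difference = 0.088 − (-1.23) = 1.318 pp.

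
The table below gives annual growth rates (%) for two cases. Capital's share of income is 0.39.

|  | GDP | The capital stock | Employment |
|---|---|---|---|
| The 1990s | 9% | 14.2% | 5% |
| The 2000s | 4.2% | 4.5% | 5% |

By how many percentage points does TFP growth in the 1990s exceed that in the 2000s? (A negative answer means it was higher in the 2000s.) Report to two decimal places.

Labor's share = 1 − 0.39 = 0.61.
The 1990s: TFP = 9 − 5.538 − 3.05 = 0.412%.
The 2000s: TFP = 4.2 − 1.755 − 3.05 = -0.605%.
Difference = 0.412 − (-0.605) = 1.017 pp.

1.02 percentage points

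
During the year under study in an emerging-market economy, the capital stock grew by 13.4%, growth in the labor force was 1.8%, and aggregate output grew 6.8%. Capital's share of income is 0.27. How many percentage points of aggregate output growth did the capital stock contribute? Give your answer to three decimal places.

Contribution = share × growth = 0.27 × 13.4 = 3.618 pp.

3.618 percentage points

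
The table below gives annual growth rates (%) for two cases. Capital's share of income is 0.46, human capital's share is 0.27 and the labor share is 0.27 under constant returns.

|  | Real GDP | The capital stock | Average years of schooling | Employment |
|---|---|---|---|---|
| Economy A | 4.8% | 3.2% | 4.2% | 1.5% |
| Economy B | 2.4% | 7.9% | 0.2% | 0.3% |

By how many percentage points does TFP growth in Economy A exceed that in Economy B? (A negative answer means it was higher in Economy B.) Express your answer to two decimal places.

3.16 percentage points

Labor's share = 1 − 0.46 − 0.27 = 0.27.
Economy A: TFP = 4.8 − 1.472 − 1.134 − 0.405 = 1.789%.
Economy B: TFP = 2.4 − 3.634 − 0.054 − 0.081 = -1.369%.
Difference = 1.789 − (-1.369) = 3.158 pp.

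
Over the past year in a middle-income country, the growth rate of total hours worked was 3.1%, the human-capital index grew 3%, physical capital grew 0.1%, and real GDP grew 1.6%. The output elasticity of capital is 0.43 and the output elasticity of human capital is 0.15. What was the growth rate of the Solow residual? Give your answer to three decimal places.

-0.195%

Labor's share = 1 − 0.43 − 0.15 = 0.42.
Physical capital: 0.43 × 0.1 = 0.043 pp.
The human-capital index: 0.15 × 3 = 0.45 pp.
Total hours worked: 0.42 × 3.1 = 1.302 pp.
TFP growth = 1.6 − 1.795 = -0.195%.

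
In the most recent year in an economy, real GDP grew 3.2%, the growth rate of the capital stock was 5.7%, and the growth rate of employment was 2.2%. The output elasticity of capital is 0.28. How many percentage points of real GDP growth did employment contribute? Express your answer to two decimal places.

1.58 pp

Labor's share = 1 − 0.28 = 0.72.
Contribution = share × growth = 0.72 × 2.2 = 1.584 pp.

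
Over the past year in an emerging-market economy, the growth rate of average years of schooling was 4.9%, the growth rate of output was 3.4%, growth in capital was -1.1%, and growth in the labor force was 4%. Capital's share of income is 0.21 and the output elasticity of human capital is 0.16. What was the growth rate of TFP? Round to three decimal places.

TFP grew 0.327%.

Labor's share = 1 − 0.21 − 0.16 = 0.63.
Capital: 0.21 × (-1.1) = -0.231 pp.
Average years of schooling: 0.16 × 4.9 = 0.784 pp.
The labor force: 0.63 × 4 = 2.52 pp.
TFP growth = 3.4 − 3.073 = 0.327%.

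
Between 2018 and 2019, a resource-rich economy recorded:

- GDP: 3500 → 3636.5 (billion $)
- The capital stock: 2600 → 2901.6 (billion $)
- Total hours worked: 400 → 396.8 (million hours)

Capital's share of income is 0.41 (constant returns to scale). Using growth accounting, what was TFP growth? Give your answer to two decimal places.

GDP growth = (3636.5 − 3500) / 3500 = 3.9%.
The capital stock growth = (2901.6 − 2600) / 2600 = 11.6%.
Total hours worked growth = (396.8 − 400) / 400 = -0.8%.
Labor's share = 1 − 0.41 = 0.59.
The capital stock: 0.41 × 11.6 = 4.756 pp.
Total hours worked: 0.59 × (-0.8) = -0.472 pp.
TFP growth = 3.9 − 4.284 = -0.384%.

-0.38%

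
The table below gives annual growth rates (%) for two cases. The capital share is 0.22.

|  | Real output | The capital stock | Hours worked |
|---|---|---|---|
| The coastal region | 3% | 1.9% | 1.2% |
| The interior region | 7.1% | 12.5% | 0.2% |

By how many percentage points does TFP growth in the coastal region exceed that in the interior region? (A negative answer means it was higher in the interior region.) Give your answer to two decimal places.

-2.55 percentage points

Labor's share = 1 − 0.22 = 0.78.
The coastal region: TFP = 3 − 0.418 − 0.936 = 1.646%.
The interior region: TFP = 7.1 − 2.75 − 0.156 = 4.194%.
Difference = 1.646 − (4.194) = -2.548 pp.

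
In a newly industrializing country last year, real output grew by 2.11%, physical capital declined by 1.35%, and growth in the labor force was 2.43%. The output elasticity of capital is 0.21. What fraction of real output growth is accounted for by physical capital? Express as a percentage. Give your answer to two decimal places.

Physical capital contributed 0.21 × (-1.35) = -0.2835 pp.
Share of growth = -0.2835 / 2.11 × 100 = -13.436%.

Physical capital accounted for -13.44% of growth.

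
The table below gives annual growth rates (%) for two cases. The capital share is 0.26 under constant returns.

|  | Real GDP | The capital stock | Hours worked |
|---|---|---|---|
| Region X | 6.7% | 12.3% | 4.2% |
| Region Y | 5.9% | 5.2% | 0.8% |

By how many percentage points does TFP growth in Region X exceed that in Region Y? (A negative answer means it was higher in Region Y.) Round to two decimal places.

Labor's share = 1 − 0.26 = 0.74.
Region X: TFP = 6.7 − 3.198 − 3.108 = 0.394%.
Region Y: TFP = 5.9 − 1.352 − 0.592 = 3.956%.
Difference = 0.394 − (3.956) = -3.562 pp.

-3.56 percentage points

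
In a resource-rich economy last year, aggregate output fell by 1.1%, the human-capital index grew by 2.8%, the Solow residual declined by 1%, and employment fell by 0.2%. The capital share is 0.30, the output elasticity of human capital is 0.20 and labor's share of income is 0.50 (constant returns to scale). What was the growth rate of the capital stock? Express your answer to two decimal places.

Labor's share = 1 − 0.3 − 0.2 = 0.5.
gY = gA + 0.2×2.8 + 0.5×(-0.2) + 0.3×g.
0.3×g = -1.1 + 1 − 0.46 = -0.56.
g = -0.56 / 0.3 = -1.8667%.

-1.87%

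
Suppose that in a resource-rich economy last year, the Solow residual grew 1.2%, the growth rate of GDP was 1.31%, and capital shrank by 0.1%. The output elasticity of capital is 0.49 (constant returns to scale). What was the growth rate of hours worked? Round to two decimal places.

Labor's share = 1 − 0.49 = 0.51.
gY = gA + 0.49×(-0.1) + 0.51×g.
0.51×g = 1.31 − 1.2 + 0.049 = 0.159.
g = 0.159 / 0.51 = 0.3118%.

Hours worked grew 0.31%.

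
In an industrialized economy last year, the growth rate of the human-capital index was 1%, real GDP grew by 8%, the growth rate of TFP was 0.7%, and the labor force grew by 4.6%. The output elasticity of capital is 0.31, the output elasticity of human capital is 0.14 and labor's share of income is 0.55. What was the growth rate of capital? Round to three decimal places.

Labor's share = 1 − 0.31 − 0.14 = 0.55.
gY = gA + 0.14×1 + 0.55×4.6 + 0.31×g.
0.31×g = 8 − 0.7 − 2.67 = 4.63.
g = 4.63 / 0.31 = 14.93548%.

14.935%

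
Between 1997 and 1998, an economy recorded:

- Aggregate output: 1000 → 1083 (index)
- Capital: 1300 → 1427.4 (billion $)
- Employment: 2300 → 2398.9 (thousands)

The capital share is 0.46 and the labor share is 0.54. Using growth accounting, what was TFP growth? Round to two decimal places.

1.47%

Aggregate output growth = (1083 − 1000) / 1000 = 8.3%.
Capital growth = (1427.4 − 1300) / 1300 = 9.8%.
Employment growth = (2398.9 − 2300) / 2300 = 4.3%.
Labor's share = 1 − 0.46 = 0.54.
Capital: 0.46 × 9.8 = 4.508 pp.
Employment: 0.54 × 4.3 = 2.322 pp.
TFP growth = 8.3 − 6.83 = 1.47%.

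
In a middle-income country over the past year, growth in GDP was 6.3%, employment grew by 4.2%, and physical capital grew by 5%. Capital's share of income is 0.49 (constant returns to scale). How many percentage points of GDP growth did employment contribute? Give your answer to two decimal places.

2.14

Labor's share = 1 − 0.49 = 0.51.
Contribution = share × growth = 0.51 × 4.2 = 2.142 pp.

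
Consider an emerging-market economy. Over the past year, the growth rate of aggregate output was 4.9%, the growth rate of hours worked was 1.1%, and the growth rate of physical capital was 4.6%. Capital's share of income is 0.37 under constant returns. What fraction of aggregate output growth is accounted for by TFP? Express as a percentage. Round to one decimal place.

TFP accounted for 51.1% of growth.

Labor's share = 1 − 0.37 = 0.63.
Physical capital: 0.37 × 4.6 = 1.702 pp.
Hours worked: 0.63 × 1.1 = 0.693 pp.
TFP growth = 4.9 − 2.395 = 2.505%.
TFP share of growth = 2.505 / 4.9 × 100 = 51.122%.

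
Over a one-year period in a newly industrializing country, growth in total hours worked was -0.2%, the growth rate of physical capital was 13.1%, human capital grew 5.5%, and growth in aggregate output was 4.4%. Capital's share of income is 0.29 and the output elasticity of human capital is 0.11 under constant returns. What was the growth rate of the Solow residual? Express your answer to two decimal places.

0.12%

Labor's share = 1 − 0.29 − 0.11 = 0.6.
Physical capital: 0.29 × 13.1 = 3.799 pp.
Human capital: 0.11 × 5.5 = 0.605 pp.
Total hours worked: 0.6 × (-0.2) = -0.12 pp.
TFP growth = 4.4 − 4.284 = 0.116%.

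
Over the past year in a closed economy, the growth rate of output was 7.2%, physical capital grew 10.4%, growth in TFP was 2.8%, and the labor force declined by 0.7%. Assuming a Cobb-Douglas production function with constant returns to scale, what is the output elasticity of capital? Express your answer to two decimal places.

α = 0.46

gY = gA + α·gK + (1−α)·gL, so gY − gA − gL = α(gK − gL).
7.2 − 2.8 + 0.7 = α × (10.4 − (-0.7)).
5.1 = 11.1 α, so α = 0.4595.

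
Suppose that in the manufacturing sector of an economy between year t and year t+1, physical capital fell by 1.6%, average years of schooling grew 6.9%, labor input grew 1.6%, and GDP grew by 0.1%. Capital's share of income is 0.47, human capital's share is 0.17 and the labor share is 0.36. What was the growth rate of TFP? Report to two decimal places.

Labor's share = 1 − 0.47 − 0.17 = 0.36.
Physical capital: 0.47 × (-1.6) = -0.752 pp.
Average years of schooling: 0.17 × 6.9 = 1.173 pp.
Labor input: 0.36 × 1.6 = 0.576 pp.
TFP growth = 0.1 − 0.997 = -0.897%.

-0.90%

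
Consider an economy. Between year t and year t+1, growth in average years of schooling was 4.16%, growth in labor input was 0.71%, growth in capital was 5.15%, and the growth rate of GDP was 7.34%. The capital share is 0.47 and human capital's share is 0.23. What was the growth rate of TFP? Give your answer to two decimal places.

TFP growth was 3.75%.

Labor's share = 1 − 0.47 − 0.23 = 0.3.
Capital: 0.47 × 5.15 = 2.4205 pp.
Average years of schooling: 0.23 × 4.16 = 0.9568 pp.
Labor input: 0.3 × 0.71 = 0.213 pp.
TFP growth = 7.34 − 3.5903 = 3.7497%.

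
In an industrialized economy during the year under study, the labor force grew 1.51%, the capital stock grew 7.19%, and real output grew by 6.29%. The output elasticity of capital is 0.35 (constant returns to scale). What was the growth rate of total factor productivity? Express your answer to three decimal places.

Total factor productivity grew 2.792%.

Labor's share = 1 − 0.35 = 0.65.
The capital stock: 0.35 × 7.19 = 2.5165 pp.
The labor force: 0.65 × 1.51 = 0.9815 pp.
TFP growth = 6.29 − 3.498 = 2.792%.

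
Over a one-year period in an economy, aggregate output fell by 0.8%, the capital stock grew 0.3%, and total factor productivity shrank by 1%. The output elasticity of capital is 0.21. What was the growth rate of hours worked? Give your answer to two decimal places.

0.17%

Labor's share = 1 − 0.21 = 0.79.
gY = gA + 0.21×0.3 + 0.79×g.
0.79×g = -0.8 + 1 − 0.063 = 0.137.
g = 0.137 / 0.79 = 0.1734%.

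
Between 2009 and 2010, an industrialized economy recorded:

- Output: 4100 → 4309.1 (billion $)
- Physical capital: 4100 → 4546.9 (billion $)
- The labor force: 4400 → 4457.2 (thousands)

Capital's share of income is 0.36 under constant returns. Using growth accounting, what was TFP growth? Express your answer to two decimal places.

Output growth = (4309.1 − 4100) / 4100 = 5.1%.
Physical capital growth = (4546.9 − 4100) / 4100 = 10.9%.
The labor force growth = (4457.2 − 4400) / 4400 = 1.3%.
Labor's share = 1 − 0.36 = 0.64.
Physical capital: 0.36 × 10.9 = 3.924 pp.
The labor force: 0.64 × 1.3 = 0.832 pp.
TFP growth = 5.1 − 4.756 = 0.344%.

0.34%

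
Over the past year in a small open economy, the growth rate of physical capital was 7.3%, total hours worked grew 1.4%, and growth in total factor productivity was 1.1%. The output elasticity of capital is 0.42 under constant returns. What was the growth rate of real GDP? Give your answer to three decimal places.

Labor's share = 1 − 0.42 = 0.58.
Physical capital: 0.42 × 7.3 = 3.066 pp.
Total hours worked: 0.58 × 1.4 = 0.812 pp.
Output growth = 1.1 + 3.878 = 4.978%.

4.978%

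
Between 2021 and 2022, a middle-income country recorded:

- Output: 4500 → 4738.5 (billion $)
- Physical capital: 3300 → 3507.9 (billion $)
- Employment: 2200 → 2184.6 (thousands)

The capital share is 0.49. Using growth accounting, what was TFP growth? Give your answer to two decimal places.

Output growth = (4738.5 − 4500) / 4500 = 5.3%.
Physical capital growth = (3507.9 − 3300) / 3300 = 6.3%.
Employment growth = (2184.6 − 2200) / 2200 = -0.7%.
Labor's share = 1 − 0.49 = 0.51.
Physical capital: 0.49 × 6.3 = 3.087 pp.
Employment: 0.51 × (-0.7) = -0.357 pp.
TFP growth = 5.3 − 2.73 = 2.57%.

2.57%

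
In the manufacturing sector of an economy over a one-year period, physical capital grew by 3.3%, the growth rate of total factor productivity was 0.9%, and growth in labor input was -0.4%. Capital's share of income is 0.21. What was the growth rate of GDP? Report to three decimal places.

1.277%

Labor's share = 1 − 0.21 = 0.79.
Physical capital: 0.21 × 3.3 = 0.693 pp.
Labor input: 0.79 × (-0.4) = -0.316 pp.
Output growth = 0.9 + 0.377 = 1.277%.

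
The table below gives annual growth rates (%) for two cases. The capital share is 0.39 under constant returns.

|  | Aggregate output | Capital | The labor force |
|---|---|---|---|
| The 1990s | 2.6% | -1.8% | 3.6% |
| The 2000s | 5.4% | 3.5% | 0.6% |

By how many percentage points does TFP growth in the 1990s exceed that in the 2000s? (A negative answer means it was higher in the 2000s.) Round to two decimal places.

Labor's share = 1 − 0.39 = 0.61.
The 1990s: TFP = 2.6 + 0.702 − 2.196 = 1.106%.
The 2000s: TFP = 5.4 − 1.365 − 0.366 = 3.669%.
Difference = 1.106 − (3.669) = -2.563 pp.

-2.56 percentage points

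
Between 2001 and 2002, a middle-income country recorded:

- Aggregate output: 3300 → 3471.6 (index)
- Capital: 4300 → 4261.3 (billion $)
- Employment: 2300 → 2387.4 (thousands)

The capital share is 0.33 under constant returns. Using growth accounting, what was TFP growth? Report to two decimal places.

TFP grew 2.95%.

Aggregate output growth = (3471.6 − 3300) / 3300 = 5.2%.
Capital growth = (4261.3 − 4300) / 4300 = -0.9%.
Employment growth = (2387.4 − 2300) / 2300 = 3.8%.
Labor's share = 1 − 0.33 = 0.67.
Capital: 0.33 × (-0.9) = -0.297 pp.
Employment: 0.67 × 3.8 = 2.546 pp.
TFP growth = 5.2 − 2.249 = 2.951%.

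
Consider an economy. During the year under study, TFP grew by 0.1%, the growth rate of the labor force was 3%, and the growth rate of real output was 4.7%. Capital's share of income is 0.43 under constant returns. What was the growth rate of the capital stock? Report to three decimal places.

Labor's share = 1 − 0.43 = 0.57.
gY = gA + 0.57×3 + 0.43×g.
0.43×g = 4.7 − 0.1 − 1.71 = 2.89.
g = 2.89 / 0.43 = 6.72093%.

6.721%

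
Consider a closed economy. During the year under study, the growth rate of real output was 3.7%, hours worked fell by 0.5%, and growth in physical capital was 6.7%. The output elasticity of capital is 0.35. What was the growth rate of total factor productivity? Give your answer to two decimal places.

1.68%

Labor's share = 1 − 0.35 = 0.65.
Physical capital: 0.35 × 6.7 = 2.345 pp.
Hours worked: 0.65 × (-0.5) = -0.325 pp.
TFP growth = 3.7 − 2.02 = 1.68%.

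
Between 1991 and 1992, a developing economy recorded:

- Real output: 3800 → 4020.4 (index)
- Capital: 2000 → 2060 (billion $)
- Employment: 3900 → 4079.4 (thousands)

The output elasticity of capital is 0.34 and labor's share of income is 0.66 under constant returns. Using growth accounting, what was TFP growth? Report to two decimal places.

Real output growth = (4020.4 − 3800) / 3800 = 5.8%.
Capital growth = (2060 − 2000) / 2000 = 3%.
Employment growth = (4079.4 − 3900) / 3900 = 4.6%.
Labor's share = 1 − 0.34 = 0.66.
Capital: 0.34 × 3 = 1.02 pp.
Employment: 0.66 × 4.6 = 3.036 pp.
TFP growth = 5.8 − 4.056 = 1.744%.

1.74%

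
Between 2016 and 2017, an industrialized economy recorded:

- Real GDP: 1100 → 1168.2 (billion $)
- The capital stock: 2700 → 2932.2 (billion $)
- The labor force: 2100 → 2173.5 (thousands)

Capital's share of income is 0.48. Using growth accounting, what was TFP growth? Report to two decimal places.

0.25%

Real GDP growth = (1168.2 − 1100) / 1100 = 6.2%.
The capital stock growth = (2932.2 − 2700) / 2700 = 8.6%.
The labor force growth = (2173.5 − 2100) / 2100 = 3.5%.
Labor's share = 1 − 0.48 = 0.52.
The capital stock: 0.48 × 8.6 = 4.128 pp.
The labor force: 0.52 × 3.5 = 1.82 pp.
TFP growth = 6.2 − 5.948 = 0.252%.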